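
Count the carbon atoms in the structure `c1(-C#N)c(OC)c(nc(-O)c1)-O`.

The symbol for carbon appears 7 times in the SMILES. Lowercase c denotes aromatic carbon and counts toward C.

7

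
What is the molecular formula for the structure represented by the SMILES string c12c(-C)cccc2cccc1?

C11H10

Heavy atoms from the SMILES: 11 C.
Implicit hydrogens by atom environment:
  7 × C (aromatic): 1 H each → 7
  3 × C (aromatic): no H
  1 × C: 3 H
  Total hydrogens = 10.
Molecular formula: C11H10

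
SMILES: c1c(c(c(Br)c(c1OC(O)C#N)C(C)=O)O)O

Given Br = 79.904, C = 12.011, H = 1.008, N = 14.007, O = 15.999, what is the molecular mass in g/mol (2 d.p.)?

302.08

Molecular formula: C10H8BrNO5.
M = 1×79.904 + 10×12.011 + 8×1.008 + 1×14.007 + 5×15.999 = 302.08 g/mol.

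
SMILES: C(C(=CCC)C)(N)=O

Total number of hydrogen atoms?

Hydrogens are implicit in SMILES; fill each atom to its normal valence:
  2 × C: 3 H each → 6
  2 × C: no H
  1 × C: 2 H
  1 × C: 1 H
  1 × N: 2 H
  1 × O: no H
  Total hydrogens = 11.

11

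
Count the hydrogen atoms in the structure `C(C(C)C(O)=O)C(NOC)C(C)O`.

17

Hydrogens are implicit in SMILES; fill each atom to its normal valence:
  3 × C: 3 H each → 9
  3 × C: 1 H each → 3
  2 × O: 1 H each → 2
  2 × O: no H
  1 × C: 2 H
  1 × C: no H
  1 × N: 1 H
  Total hydrogens = 17.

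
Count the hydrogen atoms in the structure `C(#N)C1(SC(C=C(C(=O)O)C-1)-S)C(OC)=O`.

Hydrogens are implicit in SMILES; fill each atom to its normal valence:
  5 × C: no H
  3 × O: no H
  2 × C: 1 H each → 2
  1 × C: 3 H
  1 × C: 2 H
  1 × N: no H
  1 × O: 1 H
  1 × S: 1 H
  1 × S: no H
  Total hydrogens = 9.

9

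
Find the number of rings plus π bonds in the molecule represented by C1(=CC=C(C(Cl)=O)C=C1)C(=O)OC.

6

Molecular formula from the SMILES: C9H7ClO3.
DoU = (2C + 2 + N − H − X)/2 = (2·9 + 2 + 0 − 7 − 1)/2 = 12/2 = 6.
(Structurally: 1 ring(s) + 5 π bond(s) = 6.)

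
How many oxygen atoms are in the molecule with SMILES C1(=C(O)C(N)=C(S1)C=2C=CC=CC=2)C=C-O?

The symbol for oxygen appears 2 times in the SMILES.

2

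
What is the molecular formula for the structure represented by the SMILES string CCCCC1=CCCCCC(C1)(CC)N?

Heavy atoms from the SMILES: 14 C, 1 N.
Implicit hydrogens by atom environment:
  9 × C: 2 H each → 18
  2 × C: 3 H each → 6
  2 × C: no H
  1 × C: 1 H
  1 × N: 2 H
  Total hydrogens = 27.
Molecular formula: C14H27N

C14H27N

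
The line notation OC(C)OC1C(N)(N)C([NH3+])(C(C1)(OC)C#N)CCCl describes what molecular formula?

Heavy atoms from the SMILES: 11 C, 1 Cl, 4 N, 3 O.
Implicit hydrogens by atom environment:
  4 × C: no H
  3 × C: 2 H each → 6
  2 × C: 3 H each → 6
  2 × C: 1 H each → 2
  2 × N: 2 H each → 4
  2 × O: no H
  1 × Cl: no H
  1 × N (charge +1): 3 H
  1 × N: no H
  1 × O: 1 H
  Total hydrogens = 22.
Net charge +1.
Molecular formula: C11H22ClN4O3+

C11H22ClN4O3+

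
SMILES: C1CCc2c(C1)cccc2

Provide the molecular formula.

C10H12

Heavy atoms from the SMILES: 10 C.
Implicit hydrogens by atom environment:
  4 × C: 2 H each → 8
  4 × C (aromatic): 1 H each → 4
  2 × C (aromatic): no H
  Total hydrogens = 12.
Molecular formula: C10H12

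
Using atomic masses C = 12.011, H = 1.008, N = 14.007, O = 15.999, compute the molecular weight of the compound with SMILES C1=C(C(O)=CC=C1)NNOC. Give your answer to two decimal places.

154.17

Molecular formula: C7H10N2O2.
M = 7×12.011 + 10×1.008 + 2×14.007 + 2×15.999 = 154.17 g/mol.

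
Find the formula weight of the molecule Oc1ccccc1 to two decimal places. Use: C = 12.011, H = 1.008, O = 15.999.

Molecular formula: C6H6O.
M = 6×12.011 + 6×1.008 + 1×15.999 = 94.11 g/mol.

94.11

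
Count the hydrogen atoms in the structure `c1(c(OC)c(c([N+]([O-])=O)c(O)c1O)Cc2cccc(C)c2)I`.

14

Hydrogens are implicit in SMILES; fill each atom to its normal valence:
  8 × C (aromatic): no H
  4 × C (aromatic): 1 H each → 4
  2 × C: 3 H each → 6
  2 × O: 1 H each → 2
  2 × O: no H
  1 × C: 2 H
  1 × I: no H
  1 × N (charge +1): no H
  1 × O (charge -1): no H
  Total hydrogens = 14.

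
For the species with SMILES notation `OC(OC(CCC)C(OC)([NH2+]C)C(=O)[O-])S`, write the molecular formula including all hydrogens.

Heavy atoms from the SMILES: 9 C, 1 N, 5 O, 1 S.
Implicit hydrogens by atom environment:
  3 × C: 3 H each → 9
  3 × O: no H
  2 × C: 2 H each → 4
  2 × C: 1 H each → 2
  2 × C: no H
  1 × N (charge +1): 2 H
  1 × O: 1 H
  1 × O (charge -1): no H
  1 × S: 1 H
  Total hydrogens = 19.
Molecular formula: C9H19NO5S

C9H19NO5S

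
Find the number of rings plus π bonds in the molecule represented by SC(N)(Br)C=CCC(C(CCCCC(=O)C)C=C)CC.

Molecular formula from the SMILES: C16H28BrNOS.
DoU = (2C + 2 + N − H − X)/2 = (2·16 + 2 + 1 − 28 − 1)/2 = 6/2 = 3.
(Structurally: 0 ring(s) + 3 π bond(s) = 3.)

3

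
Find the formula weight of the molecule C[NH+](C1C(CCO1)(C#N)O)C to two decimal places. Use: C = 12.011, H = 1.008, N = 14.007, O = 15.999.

157.19

Molecular formula: C7H13N2O2+.
M = 7×12.011 + 13×1.008 + 2×14.007 + 2×15.999 = 157.19 g/mol.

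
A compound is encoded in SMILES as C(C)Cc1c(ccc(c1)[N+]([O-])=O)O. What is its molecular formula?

Heavy atoms from the SMILES: 9 C, 1 N, 3 O.
Implicit hydrogens by atom environment:
  3 × C (aromatic): 1 H each → 3
  3 × C (aromatic): no H
  2 × C: 2 H each → 4
  1 × C: 3 H
  1 × N (charge +1): no H
  1 × O: 1 H
  1 × O: no H
  1 × O (charge -1): no H
  Total hydrogens = 11.
Molecular formula: C9H11NO3

C9H11NO3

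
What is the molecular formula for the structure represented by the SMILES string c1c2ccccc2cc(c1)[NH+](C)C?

Heavy atoms from the SMILES: 12 C, 1 N.
Implicit hydrogens by atom environment:
  7 × C (aromatic): 1 H each → 7
  3 × C (aromatic): no H
  2 × C: 3 H each → 6
  1 × N (charge +1): 1 H
  Total hydrogens = 14.
Net charge +1.
Molecular formula: C12H14N+

C12H14N+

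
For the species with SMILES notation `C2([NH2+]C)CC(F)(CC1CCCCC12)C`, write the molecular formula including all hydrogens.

C12H23FN+

Heavy atoms from the SMILES: 12 C, 1 F, 1 N.
Implicit hydrogens by atom environment:
  6 × C: 2 H each → 12
  3 × C: 1 H each → 3
  2 × C: 3 H each → 6
  1 × C: no H
  1 × F: no H
  1 × N (charge +1): 2 H
  Total hydrogens = 23.
Net charge +1.
Molecular formula: C12H23FN+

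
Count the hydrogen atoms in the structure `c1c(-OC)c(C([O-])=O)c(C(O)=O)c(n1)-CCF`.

Hydrogens are implicit in SMILES; fill each atom to its normal valence:
  4 × C (aromatic): no H
  3 × O: no H
  2 × C: 2 H each → 4
  2 × C: no H
  1 × C: 3 H
  1 × C (aromatic): 1 H
  1 × F: no H
  1 × N (aromatic): no H
  1 × O: 1 H
  1 × O (charge -1): no H
  Total hydrogens = 9.

9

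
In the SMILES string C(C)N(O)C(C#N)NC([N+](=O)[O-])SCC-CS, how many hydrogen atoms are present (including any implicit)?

16

Hydrogens are implicit in SMILES; fill each atom to its normal valence:
  4 × C: 2 H each → 8
  2 × C: 1 H each → 2
  2 × N: no H
  1 × C: 3 H
  1 × C: no H
  1 × N: 1 H
  1 × N (charge +1): no H
  1 × O: 1 H
  1 × O: no H
  1 × O (charge -1): no H
  1 × S: 1 H
  1 × S: no H
  Total hydrogens = 16.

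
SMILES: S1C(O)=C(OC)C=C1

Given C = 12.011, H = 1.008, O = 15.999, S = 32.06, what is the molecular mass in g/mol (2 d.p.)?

130.16

Molecular formula: C5H6O2S.
M = 5×12.011 + 6×1.008 + 2×15.999 + 1×32.06 = 130.16 g/mol.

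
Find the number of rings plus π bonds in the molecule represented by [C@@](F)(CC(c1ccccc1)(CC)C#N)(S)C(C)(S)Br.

6

Molecular formula from the SMILES: C14H17BrFNS2.
DoU = (2C + 2 + N − H − X)/2 = (2·14 + 2 + 1 − 17 − 2)/2 = 12/2 = 6.
(Structurally: 1 ring(s) + 5 π bond(s) = 6.)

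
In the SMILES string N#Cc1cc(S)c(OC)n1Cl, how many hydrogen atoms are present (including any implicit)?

5

Hydrogens are implicit in SMILES; fill each atom to its normal valence:
  3 × C (aromatic): no H
  1 × C: 3 H
  1 × C (aromatic): 1 H
  1 × C: no H
  1 × Cl: no H
  1 × N (aromatic): no H
  1 × N: no H
  1 × O: no H
  1 × S: 1 H
  Total hydrogens = 5.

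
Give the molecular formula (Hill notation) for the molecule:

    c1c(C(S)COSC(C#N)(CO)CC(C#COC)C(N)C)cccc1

C18H24N2O3S2

Heavy atoms from the SMILES: 18 C, 2 N, 3 O, 2 S.
Implicit hydrogens by atom environment:
  5 × C (aromatic): 1 H each → 5
  4 × C: no H
  3 × C: 2 H each → 6
  3 × C: 1 H each → 3
  2 × C: 3 H each → 6
  2 × O: no H
  1 × C (aromatic): no H
  1 × N: 2 H
  1 × N: no H
  1 × O: 1 H
  1 × S: 1 H
  1 × S: no H
  Total hydrogens = 24.
Molecular formula: C18H24N2O3S2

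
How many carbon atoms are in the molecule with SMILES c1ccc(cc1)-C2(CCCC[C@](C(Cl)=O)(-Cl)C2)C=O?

15

The symbol for carbon appears 15 times in the SMILES. Lowercase c denotes aromatic carbon and counts toward C.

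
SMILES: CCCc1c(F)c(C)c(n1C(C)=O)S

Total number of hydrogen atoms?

Hydrogens are implicit in SMILES; fill each atom to its normal valence:
  4 × C (aromatic): no H
  3 × C: 3 H each → 9
  2 × C: 2 H each → 4
  1 × C: no H
  1 × F: no H
  1 × N (aromatic): no H
  1 × O: no H
  1 × S: 1 H
  Total hydrogens = 14.

14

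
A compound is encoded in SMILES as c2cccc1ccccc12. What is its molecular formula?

Heavy atoms from the SMILES: 10 C.
Implicit hydrogens by atom environment:
  8 × C (aromatic): 1 H each → 8
  2 × C (aromatic): no H
  Total hydrogens = 8.
Molecular formula: C10H8

C10H8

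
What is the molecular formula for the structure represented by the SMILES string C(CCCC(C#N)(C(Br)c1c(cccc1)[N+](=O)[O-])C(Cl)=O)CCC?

Heavy atoms from the SMILES: 1 Br, 17 C, 1 Cl, 2 N, 3 O.
Implicit hydrogens by atom environment:
  6 × C: 2 H each → 12
  4 × C (aromatic): 1 H each → 4
  3 × C: no H
  2 × C (aromatic): no H
  2 × O: no H
  1 × Br: no H
  1 × C: 3 H
  1 × C: 1 H
  1 × Cl: no H
  1 × N (charge +1): no H
  1 × N: no H
  1 × O (charge -1): no H
  Total hydrogens = 20.
Molecular formula: C17H20BrClN2O3

C17H20BrClN2O3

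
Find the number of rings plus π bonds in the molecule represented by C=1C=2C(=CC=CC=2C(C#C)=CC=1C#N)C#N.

Molecular formula from the SMILES: C14H6N2.
DoU = (2C + 2 + N − H − X)/2 = (2·14 + 2 + 2 − 6 − 0)/2 = 26/2 = 13.
(Structurally: 2 ring(s) + 11 π bond(s) = 13.)

13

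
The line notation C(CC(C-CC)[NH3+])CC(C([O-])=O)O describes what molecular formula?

C9H19NO3

Heavy atoms from the SMILES: 9 C, 1 N, 3 O.
Implicit hydrogens by atom environment:
  5 × C: 2 H each → 10
  2 × C: 1 H each → 2
  1 × C: 3 H
  1 × C: no H
  1 × N (charge +1): 3 H
  1 × O: 1 H
  1 × O: no H
  1 × O (charge -1): no H
  Total hydrogens = 19.
Molecular formula: C9H19NO3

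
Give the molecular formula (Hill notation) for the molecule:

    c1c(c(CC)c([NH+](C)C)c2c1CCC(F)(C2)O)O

C14H21FNO2+

Heavy atoms from the SMILES: 14 C, 1 F, 1 N, 2 O.
Implicit hydrogens by atom environment:
  5 × C (aromatic): no H
  4 × C: 2 H each → 8
  3 × C: 3 H each → 9
  2 × O: 1 H each → 2
  1 × C (aromatic): 1 H
  1 × C: no H
  1 × F: no H
  1 × N (charge +1): 1 H
  Total hydrogens = 21.
Net charge +1.
Molecular formula: C14H21FNO2+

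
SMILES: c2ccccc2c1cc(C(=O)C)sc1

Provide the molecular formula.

C12H10OS

Heavy atoms from the SMILES: 12 C, 1 O, 1 S.
Implicit hydrogens by atom environment:
  7 × C (aromatic): 1 H each → 7
  3 × C (aromatic): no H
  1 × C: 3 H
  1 × C: no H
  1 × O: no H
  1 × S (aromatic): no H
  Total hydrogens = 10.
Molecular formula: C12H10OS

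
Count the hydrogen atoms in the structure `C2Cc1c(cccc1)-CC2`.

12

Hydrogens are implicit in SMILES; fill each atom to its normal valence:
  4 × C: 2 H each → 8
  4 × C (aromatic): 1 H each → 4
  2 × C (aromatic): no H
  Total hydrogens = 12.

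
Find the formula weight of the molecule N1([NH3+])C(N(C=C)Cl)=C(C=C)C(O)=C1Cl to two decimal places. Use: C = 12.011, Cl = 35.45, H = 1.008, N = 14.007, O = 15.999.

Molecular formula: C8H10Cl2N3O+.
M = 8×12.011 + 2×35.45 + 10×1.008 + 3×14.007 + 1×15.999 = 235.09 g/mol.

235.09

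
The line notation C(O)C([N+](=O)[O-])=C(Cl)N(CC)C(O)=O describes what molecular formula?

Heavy atoms from the SMILES: 6 C, 1 Cl, 2 N, 5 O.
Implicit hydrogens by atom environment:
  3 × C: no H
  2 × C: 2 H each → 4
  2 × O: 1 H each → 2
  2 × O: no H
  1 × C: 3 H
  1 × Cl: no H
  1 × N: no H
  1 × N (charge +1): no H
  1 × O (charge -1): no H
  Total hydrogens = 9.
Molecular formula: C6H9ClN2O5

C6H9ClN2O5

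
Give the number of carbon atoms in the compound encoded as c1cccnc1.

The symbol for carbon appears 5 times in the SMILES. Lowercase c denotes aromatic carbon and counts toward C.

5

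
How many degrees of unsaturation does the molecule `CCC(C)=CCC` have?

Molecular formula from the SMILES: C7H14.
DoU = (2C + 2 + N − H − X)/2 = (2·7 + 2 + 0 − 14 − 0)/2 = 2/2 = 1.
(Structurally: 0 ring(s) + 1 π bond(s) = 1.)

1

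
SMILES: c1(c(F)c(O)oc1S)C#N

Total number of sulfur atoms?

The symbol for sulfur appears 1 time in the SMILES.

1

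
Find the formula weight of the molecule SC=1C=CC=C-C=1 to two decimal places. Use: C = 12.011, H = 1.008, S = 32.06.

Molecular formula: C6H6S.
M = 6×12.011 + 6×1.008 + 1×32.06 = 110.17 g/mol.

110.17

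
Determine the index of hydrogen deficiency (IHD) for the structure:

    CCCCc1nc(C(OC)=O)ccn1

Molecular formula from the SMILES: C10H14N2O2.
DoU = (2C + 2 + N − H − X)/2 = (2·10 + 2 + 2 − 14 − 0)/2 = 10/2 = 5.
(Structurally: 1 ring(s) + 4 π bond(s) = 5.)

5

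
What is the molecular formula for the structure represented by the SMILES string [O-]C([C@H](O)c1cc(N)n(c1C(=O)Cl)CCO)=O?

C9H10ClN2O5-

Heavy atoms from the SMILES: 9 C, 1 Cl, 2 N, 5 O.
Implicit hydrogens by atom environment:
  3 × C (aromatic): no H
  2 × C: 2 H each → 4
  2 × C: no H
  2 × O: 1 H each → 2
  2 × O: no H
  1 × C (aromatic): 1 H
  1 × C: 1 H
  1 × Cl: no H
  1 × N: 2 H
  1 × N (aromatic): no H
  1 × O (charge -1): no H
  Total hydrogens = 10.
Net charge -1.
Molecular formula: C9H10ClN2O5-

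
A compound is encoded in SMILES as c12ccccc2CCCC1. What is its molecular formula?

C10H12

Heavy atoms from the SMILES: 10 C.
Implicit hydrogens by atom environment:
  4 × C: 2 H each → 8
  4 × C (aromatic): 1 H each → 4
  2 × C (aromatic): no H
  Total hydrogens = 12.
Molecular formula: C10H12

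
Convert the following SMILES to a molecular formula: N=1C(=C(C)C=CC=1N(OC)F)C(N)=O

Heavy atoms from the SMILES: 8 C, 1 F, 3 N, 2 O.
Implicit hydrogens by atom environment:
  3 × C (aromatic): no H
  2 × C: 3 H each → 6
  2 × C (aromatic): 1 H each → 2
  2 × O: no H
  1 × C: no H
  1 × F: no H
  1 × N: 2 H
  1 × N (aromatic): no H
  1 × N: no H
  Total hydrogens = 10.
Molecular formula: C8H10FN3O2

C8H10FN3O2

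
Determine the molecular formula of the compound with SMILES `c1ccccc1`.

C6H6

Heavy atoms from the SMILES: 6 C.
Implicit hydrogens by atom environment:
  6 × C (aromatic): 1 H each → 6
  Total hydrogens = 6.
Molecular formula: C6H6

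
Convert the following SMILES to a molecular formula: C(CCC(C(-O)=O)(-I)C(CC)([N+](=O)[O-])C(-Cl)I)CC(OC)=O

Heavy atoms from the SMILES: 12 C, 1 Cl, 2 I, 1 N, 6 O.
Implicit hydrogens by atom environment:
  5 × C: 2 H each → 10
  4 × C: no H
  4 × O: no H
  2 × C: 3 H each → 6
  2 × I: no H
  1 × C: 1 H
  1 × Cl: no H
  1 × N (charge +1): no H
  1 × O: 1 H
  1 × O (charge -1): no H
  Total hydrogens = 18.
Molecular formula: C12H18ClI2NO6

C12H18ClI2NO6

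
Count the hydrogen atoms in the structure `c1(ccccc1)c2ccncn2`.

8

Hydrogens are implicit in SMILES; fill each atom to its normal valence:
  8 × C (aromatic): 1 H each → 8
  2 × C (aromatic): no H
  2 × N (aromatic): no H
  Total hydrogens = 8.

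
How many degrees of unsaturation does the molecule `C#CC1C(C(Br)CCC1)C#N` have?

Molecular formula from the SMILES: C9H10BrN.
DoU = (2C + 2 + N − H − X)/2 = (2·9 + 2 + 1 − 10 − 1)/2 = 10/2 = 5.
(Structurally: 1 ring(s) + 4 π bond(s) = 5.)

5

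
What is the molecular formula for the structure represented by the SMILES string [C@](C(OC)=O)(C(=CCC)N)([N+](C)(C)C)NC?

C11H24N3O2+

Heavy atoms from the SMILES: 11 C, 3 N, 2 O.
Implicit hydrogens by atom environment:
  6 × C: 3 H each → 18
  3 × C: no H
  2 × O: no H
  1 × C: 2 H
  1 × C: 1 H
  1 × N: 2 H
  1 × N: 1 H
  1 × N (charge +1): no H
  Total hydrogens = 24.
Net charge +1.
Molecular formula: C11H24N3O2+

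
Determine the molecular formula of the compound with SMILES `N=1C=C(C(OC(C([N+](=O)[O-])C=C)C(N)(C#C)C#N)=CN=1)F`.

Heavy atoms from the SMILES: 12 C, 1 F, 5 N, 3 O.
Implicit hydrogens by atom environment:
  4 × C: 1 H each → 4
  3 × C: no H
  2 × C (aromatic): 1 H each → 2
  2 × C (aromatic): no H
  2 × N (aromatic): no H
  2 × O: no H
  1 × C: 2 H
  1 × F: no H
  1 × N: 2 H
  1 × N: no H
  1 × N (charge +1): no H
  1 × O (charge -1): no H
  Total hydrogens = 10.
Molecular formula: C12H10FN5O3

C12H10FN5O3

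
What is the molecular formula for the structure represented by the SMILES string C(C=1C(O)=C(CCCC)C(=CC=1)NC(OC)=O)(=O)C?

Heavy atoms from the SMILES: 14 C, 1 N, 4 O.
Implicit hydrogens by atom environment:
  4 × C (aromatic): no H
  3 × C: 3 H each → 9
  3 × C: 2 H each → 6
  3 × O: no H
  2 × C (aromatic): 1 H each → 2
  2 × C: no H
  1 × N: 1 H
  1 × O: 1 H
  Total hydrogens = 19.
Molecular formula: C14H19NO4

C14H19NO4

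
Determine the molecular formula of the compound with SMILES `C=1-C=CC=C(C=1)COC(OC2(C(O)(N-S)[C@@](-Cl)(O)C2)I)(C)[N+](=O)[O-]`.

C13H16ClIN2O6S

Heavy atoms from the SMILES: 13 C, 1 Cl, 1 I, 2 N, 6 O, 1 S.
Implicit hydrogens by atom environment:
  5 × C (aromatic): 1 H each → 5
  4 × C: no H
  3 × O: no H
  2 × C: 2 H each → 4
  2 × O: 1 H each → 2
  1 × C: 3 H
  1 × C (aromatic): no H
  1 × Cl: no H
  1 × I: no H
  1 × N: 1 H
  1 × N (charge +1): no H
  1 × O (charge -1): no H
  1 × S: 1 H
  Total hydrogens = 16.
Molecular formula: C13H16ClIN2O6S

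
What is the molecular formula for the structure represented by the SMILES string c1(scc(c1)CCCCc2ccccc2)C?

C15H18S

Heavy atoms from the SMILES: 15 C, 1 S.
Implicit hydrogens by atom environment:
  7 × C (aromatic): 1 H each → 7
  4 × C: 2 H each → 8
  3 × C (aromatic): no H
  1 × C: 3 H
  1 × S (aromatic): no H
  Total hydrogens = 18.
Molecular formula: C15H18S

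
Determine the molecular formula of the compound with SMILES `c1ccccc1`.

Heavy atoms from the SMILES: 6 C.
Implicit hydrogens by atom environment:
  6 × C (aromatic): 1 H each → 6
  Total hydrogens = 6.
Molecular formula: C6H6

C6H6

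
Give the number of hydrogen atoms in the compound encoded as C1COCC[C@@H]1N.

Hydrogens are implicit in SMILES; fill each atom to its normal valence:
  4 × C: 2 H each → 8
  1 × C: 1 H
  1 × N: 2 H
  1 × O: no H
  Total hydrogens = 11.

11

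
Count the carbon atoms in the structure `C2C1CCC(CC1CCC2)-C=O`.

The symbol for carbon appears 11 times in the SMILES.

11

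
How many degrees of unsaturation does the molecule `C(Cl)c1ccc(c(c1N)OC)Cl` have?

Molecular formula from the SMILES: C8H9Cl2NO.
DoU = (2C + 2 + N − H − X)/2 = (2·8 + 2 + 1 − 9 − 2)/2 = 8/2 = 4.
(Structurally: 1 ring(s) + 3 π bond(s) = 4.)

4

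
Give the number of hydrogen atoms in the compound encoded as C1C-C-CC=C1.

10

Hydrogens are implicit in SMILES; fill each atom to its normal valence:
  4 × C: 2 H each → 8
  2 × C: 1 H each → 2
  Total hydrogens = 10.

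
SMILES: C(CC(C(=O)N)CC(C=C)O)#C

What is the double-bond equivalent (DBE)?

4

Molecular formula from the SMILES: C9H13NO2.
DoU = (2C + 2 + N − H − X)/2 = (2·9 + 2 + 1 − 13 − 0)/2 = 8/2 = 4.
(Structurally: 0 ring(s) + 4 π bond(s) = 4.)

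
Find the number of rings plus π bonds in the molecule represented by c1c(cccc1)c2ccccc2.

8

Molecular formula from the SMILES: C12H10.
DoU = (2C + 2 + N − H − X)/2 = (2·12 + 2 + 0 − 10 − 0)/2 = 16/2 = 8.
(Structurally: 2 ring(s) + 6 π bond(s) = 8.)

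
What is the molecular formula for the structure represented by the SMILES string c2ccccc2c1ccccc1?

C12H10

Heavy atoms from the SMILES: 12 C.
Implicit hydrogens by atom environment:
  10 × C (aromatic): 1 H each → 10
  2 × C (aromatic): no H
  Total hydrogens = 10.
Molecular formula: C12H10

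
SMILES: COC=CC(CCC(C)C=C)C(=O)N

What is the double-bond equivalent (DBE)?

Molecular formula from the SMILES: C11H19NO2.
DoU = (2C + 2 + N − H − X)/2 = (2·11 + 2 + 1 − 19 − 0)/2 = 6/2 = 3.
(Structurally: 0 ring(s) + 3 π bond(s) = 3.)

3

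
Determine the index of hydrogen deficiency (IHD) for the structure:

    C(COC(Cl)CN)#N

2

Molecular formula from the SMILES: C4H7ClN2O.
DoU = (2C + 2 + N − H − X)/2 = (2·4 + 2 + 2 − 7 − 1)/2 = 4/2 = 2.
(Structurally: 0 ring(s) + 2 π bond(s) = 2.)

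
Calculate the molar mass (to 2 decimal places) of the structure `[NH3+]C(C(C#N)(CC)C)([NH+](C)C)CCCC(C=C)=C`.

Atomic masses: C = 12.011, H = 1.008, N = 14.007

Molecular formula: [C15H29N3]2+.
M = 15×12.011 + 29×1.008 + 3×14.007 = 251.42 g/mol.

251.42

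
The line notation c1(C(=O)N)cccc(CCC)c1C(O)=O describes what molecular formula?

Heavy atoms from the SMILES: 11 C, 1 N, 3 O.
Implicit hydrogens by atom environment:
  3 × C (aromatic): 1 H each → 3
  3 × C (aromatic): no H
  2 × C: 2 H each → 4
  2 × C: no H
  2 × O: no H
  1 × C: 3 H
  1 × N: 2 H
  1 × O: 1 H
  Total hydrogens = 13.
Molecular formula: C11H13NO3

C11H13NO3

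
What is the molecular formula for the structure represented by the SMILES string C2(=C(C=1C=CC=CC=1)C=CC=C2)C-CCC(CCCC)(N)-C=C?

C22H29N

Heavy atoms from the SMILES: 22 C, 1 N.
Implicit hydrogens by atom environment:
  9 × C (aromatic): 1 H each → 9
  7 × C: 2 H each → 14
  3 × C (aromatic): no H
  1 × C: 3 H
  1 × C: 1 H
  1 × C: no H
  1 × N: 2 H
  Total hydrogens = 29.
Molecular formula: C22H29N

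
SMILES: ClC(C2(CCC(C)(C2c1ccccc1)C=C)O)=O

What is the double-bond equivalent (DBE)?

7

Molecular formula from the SMILES: C15H17ClO2.
DoU = (2C + 2 + N − H − X)/2 = (2·15 + 2 + 0 − 17 − 1)/2 = 14/2 = 7.
(Structurally: 2 ring(s) + 5 π bond(s) = 7.)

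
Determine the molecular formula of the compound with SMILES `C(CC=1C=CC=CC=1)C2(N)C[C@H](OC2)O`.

C12H17NO2

Heavy atoms from the SMILES: 12 C, 1 N, 2 O.
Implicit hydrogens by atom environment:
  5 × C (aromatic): 1 H each → 5
  4 × C: 2 H each → 8
  1 × C: 1 H
  1 × C: no H
  1 × C (aromatic): no H
  1 × N: 2 H
  1 × O: 1 H
  1 × O: no H
  Total hydrogens = 17.
Molecular formula: C12H17NO2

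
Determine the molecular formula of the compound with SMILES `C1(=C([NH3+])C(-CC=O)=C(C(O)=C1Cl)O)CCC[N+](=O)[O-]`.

Heavy atoms from the SMILES: 11 C, 1 Cl, 2 N, 5 O.
Implicit hydrogens by atom environment:
  6 × C (aromatic): no H
  4 × C: 2 H each → 8
  2 × O: 1 H each → 2
  2 × O: no H
  1 × C: 1 H
  1 × Cl: no H
  1 × N (charge +1): 3 H
  1 × N (charge +1): no H
  1 × O (charge -1): no H
  Total hydrogens = 14.
Net charge +1.
Molecular formula: C11H14ClN2O5+

C11H14ClN2O5+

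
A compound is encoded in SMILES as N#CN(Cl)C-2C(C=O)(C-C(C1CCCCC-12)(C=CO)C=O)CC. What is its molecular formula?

C17H23ClN2O3

Heavy atoms from the SMILES: 17 C, 1 Cl, 2 N, 3 O.
Implicit hydrogens by atom environment:
  7 × C: 1 H each → 7
  6 × C: 2 H each → 12
  3 × C: no H
  2 × N: no H
  2 × O: no H
  1 × C: 3 H
  1 × Cl: no H
  1 × O: 1 H
  Total hydrogens = 23.
Molecular formula: C17H23ClN2O3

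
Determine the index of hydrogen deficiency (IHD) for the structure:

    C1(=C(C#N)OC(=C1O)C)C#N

Molecular formula from the SMILES: C7H4N2O2.
DoU = (2C + 2 + N − H − X)/2 = (2·7 + 2 + 2 − 4 − 0)/2 = 14/2 = 7.
(Structurally: 1 ring(s) + 6 π bond(s) = 7.)

7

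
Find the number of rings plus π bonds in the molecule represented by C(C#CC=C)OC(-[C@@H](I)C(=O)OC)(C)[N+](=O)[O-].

Molecular formula from the SMILES: C10H12INO5.
DoU = (2C + 2 + N − H − X)/2 = (2·10 + 2 + 1 − 12 − 1)/2 = 10/2 = 5.
(Structurally: 0 ring(s) + 5 π bond(s) = 5.)

5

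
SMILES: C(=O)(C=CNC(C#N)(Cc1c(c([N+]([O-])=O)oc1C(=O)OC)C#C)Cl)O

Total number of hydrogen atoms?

Hydrogens are implicit in SMILES; fill each atom to its normal valence:
  5 × C: no H
  4 × C (aromatic): no H
  4 × O: no H
  3 × C: 1 H each → 3
  1 × C: 3 H
  1 × C: 2 H
  1 × Cl: no H
  1 × N: 1 H
  1 × N: no H
  1 × N (charge +1): no H
  1 × O: 1 H
  1 × O (aromatic): no H
  1 × O (charge -1): no H
  Total hydrogens = 10.

10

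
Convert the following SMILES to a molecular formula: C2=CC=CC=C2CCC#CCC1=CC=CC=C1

C17H16

Heavy atoms from the SMILES: 17 C.
Implicit hydrogens by atom environment:
  10 × C (aromatic): 1 H each → 10
  3 × C: 2 H each → 6
  2 × C: no H
  2 × C (aromatic): no H
  Total hydrogens = 16.
Molecular formula: C17H16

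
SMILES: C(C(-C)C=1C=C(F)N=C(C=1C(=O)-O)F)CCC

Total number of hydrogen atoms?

Hydrogens are implicit in SMILES; fill each atom to its normal valence:
  4 × C (aromatic): no H
  3 × C: 2 H each → 6
  2 × C: 3 H each → 6
  2 × F: no H
  1 × C (aromatic): 1 H
  1 × C: 1 H
  1 × C: no H
  1 × N (aromatic): no H
  1 × O: 1 H
  1 × O: no H
  Total hydrogens = 15.

15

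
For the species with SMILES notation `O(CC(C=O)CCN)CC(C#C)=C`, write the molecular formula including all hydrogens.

Heavy atoms from the SMILES: 10 C, 1 N, 2 O.
Implicit hydrogens by atom environment:
  5 × C: 2 H each → 10
  3 × C: 1 H each → 3
  2 × C: no H
  2 × O: no H
  1 × N: 2 H
  Total hydrogens = 15.
Molecular formula: C10H15NO2

C10H15NO2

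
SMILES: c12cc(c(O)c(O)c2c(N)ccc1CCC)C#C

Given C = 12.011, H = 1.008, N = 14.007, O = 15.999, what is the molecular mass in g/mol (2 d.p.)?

241.29

Molecular formula: C15H15NO2.
M = 15×12.011 + 15×1.008 + 1×14.007 + 2×15.999 = 241.29 g/mol.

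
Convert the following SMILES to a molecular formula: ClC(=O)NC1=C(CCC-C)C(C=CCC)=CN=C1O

C14H19ClN2O2

Heavy atoms from the SMILES: 14 C, 1 Cl, 2 N, 2 O.
Implicit hydrogens by atom environment:
  4 × C: 2 H each → 8
  4 × C (aromatic): no H
  2 × C: 3 H each → 6
  2 × C: 1 H each → 2
  1 × C (aromatic): 1 H
  1 × C: no H
  1 × Cl: no H
  1 × N: 1 H
  1 × N (aromatic): no H
  1 × O: 1 H
  1 × O: no H
  Total hydrogens = 19.
Molecular formula: C14H19ClN2O2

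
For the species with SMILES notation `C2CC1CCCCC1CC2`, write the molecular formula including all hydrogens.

C10H18

Heavy atoms from the SMILES: 10 C.
Implicit hydrogens by atom environment:
  8 × C: 2 H each → 16
  2 × C: 1 H each → 2
  Total hydrogens = 18.
Molecular formula: C10H18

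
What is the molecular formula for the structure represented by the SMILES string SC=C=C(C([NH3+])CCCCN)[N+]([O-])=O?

Heavy atoms from the SMILES: 8 C, 3 N, 2 O, 1 S.
Implicit hydrogens by atom environment:
  4 × C: 2 H each → 8
  2 × C: 1 H each → 2
  2 × C: no H
  1 × N (charge +1): 3 H
  1 × N: 2 H
  1 × N (charge +1): no H
  1 × O: no H
  1 × O (charge -1): no H
  1 × S: 1 H
  Total hydrogens = 16.
Net charge +1.
Molecular formula: C8H16N3O2S+

C8H16N3O2S+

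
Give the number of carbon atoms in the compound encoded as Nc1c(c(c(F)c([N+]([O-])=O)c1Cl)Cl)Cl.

The symbol for carbon appears 6 times in the SMILES. Lowercase c denotes aromatic carbon and counts toward C.

6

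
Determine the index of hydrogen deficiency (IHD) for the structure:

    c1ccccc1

4

Molecular formula from the SMILES: C6H6.
DoU = (2C + 2 + N − H − X)/2 = (2·6 + 2 + 0 − 6 − 0)/2 = 8/2 = 4.
(Structurally: 1 ring(s) + 3 π bond(s) = 4.)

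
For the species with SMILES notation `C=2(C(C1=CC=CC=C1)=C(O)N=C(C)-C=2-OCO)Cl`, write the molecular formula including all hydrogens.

Heavy atoms from the SMILES: 13 C, 1 Cl, 1 N, 3 O.
Implicit hydrogens by atom environment:
  6 × C (aromatic): no H
  5 × C (aromatic): 1 H each → 5
  2 × O: 1 H each → 2
  1 × C: 3 H
  1 × C: 2 H
  1 × Cl: no H
  1 × N (aromatic): no H
  1 × O: no H
  Total hydrogens = 12.
Molecular formula: C13H12ClNO3

C13H12ClNO3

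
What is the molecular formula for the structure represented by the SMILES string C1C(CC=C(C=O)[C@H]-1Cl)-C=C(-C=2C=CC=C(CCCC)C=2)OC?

Heavy atoms from the SMILES: 20 C, 1 Cl, 2 O.
Implicit hydrogens by atom environment:
  5 × C: 2 H each → 10
  5 × C: 1 H each → 5
  4 × C (aromatic): 1 H each → 4
  2 × C: 3 H each → 6
  2 × C: no H
  2 × C (aromatic): no H
  2 × O: no H
  1 × Cl: no H
  Total hydrogens = 25.
Molecular formula: C20H25ClO2

C20H25ClO2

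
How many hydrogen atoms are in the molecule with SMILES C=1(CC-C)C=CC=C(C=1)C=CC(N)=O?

15

Hydrogens are implicit in SMILES; fill each atom to its normal valence:
  4 × C (aromatic): 1 H each → 4
  2 × C: 2 H each → 4
  2 × C: 1 H each → 2
  2 × C (aromatic): no H
  1 × C: 3 H
  1 × C: no H
  1 × N: 2 H
  1 × O: no H
  Total hydrogens = 15.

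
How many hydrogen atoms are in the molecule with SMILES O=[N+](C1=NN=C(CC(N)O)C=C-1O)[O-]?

Hydrogens are implicit in SMILES; fill each atom to its normal valence:
  3 × C (aromatic): no H
  2 × N (aromatic): no H
  2 × O: 1 H each → 2
  1 × C: 2 H
  1 × C (aromatic): 1 H
  1 × C: 1 H
  1 × N: 2 H
  1 × N (charge +1): no H
  1 × O: no H
  1 × O (charge -1): no H
  Total hydrogens = 8.

8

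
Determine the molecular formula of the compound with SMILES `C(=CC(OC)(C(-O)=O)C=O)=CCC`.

C9H12O4

Heavy atoms from the SMILES: 9 C, 4 O.
Implicit hydrogens by atom environment:
  3 × C: 1 H each → 3
  3 × C: no H
  3 × O: no H
  2 × C: 3 H each → 6
  1 × C: 2 H
  1 × O: 1 H
  Total hydrogens = 12.
Molecular formula: C9H12O4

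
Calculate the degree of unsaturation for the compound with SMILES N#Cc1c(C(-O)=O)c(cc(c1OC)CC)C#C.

9

Molecular formula from the SMILES: C13H11NO3.
DoU = (2C + 2 + N − H − X)/2 = (2·13 + 2 + 1 − 11 − 0)/2 = 18/2 = 9.
(Structurally: 1 ring(s) + 8 π bond(s) = 9.)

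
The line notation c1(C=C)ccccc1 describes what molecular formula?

C8H8

Heavy atoms from the SMILES: 8 C.
Implicit hydrogens by atom environment:
  5 × C (aromatic): 1 H each → 5
  1 × C: 2 H
  1 × C: 1 H
  1 × C (aromatic): no H
  Total hydrogens = 8.
Molecular formula: C8H8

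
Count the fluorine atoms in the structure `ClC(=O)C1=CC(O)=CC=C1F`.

1

The symbol for fluorine appears 1 time in the SMILES.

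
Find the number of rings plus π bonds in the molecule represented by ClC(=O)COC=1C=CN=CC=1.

5

Molecular formula from the SMILES: C7H6ClNO2.
DoU = (2C + 2 + N − H − X)/2 = (2·7 + 2 + 1 − 6 − 1)/2 = 10/2 = 5.
(Structurally: 1 ring(s) + 4 π bond(s) = 5.)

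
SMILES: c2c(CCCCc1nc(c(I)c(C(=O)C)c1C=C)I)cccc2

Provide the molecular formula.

C19H19I2NO

Heavy atoms from the SMILES: 19 C, 2 I, 1 N, 1 O.
Implicit hydrogens by atom environment:
  6 × C (aromatic): no H
  5 × C: 2 H each → 10
  5 × C (aromatic): 1 H each → 5
  2 × I: no H
  1 × C: 3 H
  1 × C: 1 H
  1 × C: no H
  1 × N (aromatic): no H
  1 × O: no H
  Total hydrogens = 19.
Molecular formula: C19H19I2NO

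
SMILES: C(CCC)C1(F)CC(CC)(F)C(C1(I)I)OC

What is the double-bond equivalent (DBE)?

Molecular formula from the SMILES: C12H20F2I2O.
DoU = (2C + 2 + N − H − X)/2 = (2·12 + 2 + 0 − 20 − 4)/2 = 2/2 = 1.
(Structurally: 1 ring(s) + 0 π bond(s) = 1.)

1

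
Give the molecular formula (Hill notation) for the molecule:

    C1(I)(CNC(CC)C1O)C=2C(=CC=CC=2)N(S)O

C12H17IN2O2S

Heavy atoms from the SMILES: 12 C, 1 I, 2 N, 2 O, 1 S.
Implicit hydrogens by atom environment:
  4 × C (aromatic): 1 H each → 4
  2 × C: 2 H each → 4
  2 × C: 1 H each → 2
  2 × C (aromatic): no H
  2 × O: 1 H each → 2
  1 × C: 3 H
  1 × C: no H
  1 × I: no H
  1 × N: 1 H
  1 × N: no H
  1 × S: 1 H
  Total hydrogens = 17.
Molecular formula: C12H17IN2O2S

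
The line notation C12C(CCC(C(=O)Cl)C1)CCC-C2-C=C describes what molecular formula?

C13H19ClO

Heavy atoms from the SMILES: 13 C, 1 Cl, 1 O.
Implicit hydrogens by atom environment:
  7 × C: 2 H each → 14
  5 × C: 1 H each → 5
  1 × C: no H
  1 × Cl: no H
  1 × O: no H
  Total hydrogens = 19.
Molecular formula: C13H19ClO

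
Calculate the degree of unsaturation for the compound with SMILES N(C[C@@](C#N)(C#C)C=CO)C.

5

Molecular formula from the SMILES: C8H10N2O.
DoU = (2C + 2 + N − H − X)/2 = (2·8 + 2 + 2 − 10 − 0)/2 = 10/2 = 5.
(Structurally: 0 ring(s) + 5 π bond(s) = 5.)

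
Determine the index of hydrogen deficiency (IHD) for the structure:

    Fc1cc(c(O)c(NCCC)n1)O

4

Molecular formula from the SMILES: C8H11FN2O2.
DoU = (2C + 2 + N − H − X)/2 = (2·8 + 2 + 2 − 11 − 1)/2 = 8/2 = 4.
(Structurally: 1 ring(s) + 3 π bond(s) = 4.)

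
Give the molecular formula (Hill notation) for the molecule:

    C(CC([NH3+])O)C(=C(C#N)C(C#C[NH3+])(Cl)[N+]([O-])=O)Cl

Heavy atoms from the SMILES: 9 C, 2 Cl, 4 N, 3 O.
Implicit hydrogens by atom environment:
  6 × C: no H
  2 × C: 2 H each → 4
  2 × Cl: no H
  2 × N (charge +1): 3 H each → 6
  1 × C: 1 H
  1 × N: no H
  1 × N (charge +1): no H
  1 × O: 1 H
  1 × O: no H
  1 × O (charge -1): no H
  Total hydrogens = 12.
Net charge +2.
Molecular formula: [C9H12Cl2N4O3]2+

[C9H12Cl2N4O3]2+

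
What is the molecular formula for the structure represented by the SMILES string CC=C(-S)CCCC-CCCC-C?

C12H24S

Heavy atoms from the SMILES: 12 C, 1 S.
Implicit hydrogens by atom environment:
  8 × C: 2 H each → 16
  2 × C: 3 H each → 6
  1 × C: 1 H
  1 × C: no H
  1 × S: 1 H
  Total hydrogens = 24.
Molecular formula: C12H24S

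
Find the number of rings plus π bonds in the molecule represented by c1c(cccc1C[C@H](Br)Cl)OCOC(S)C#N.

6

Molecular formula from the SMILES: C11H11BrClNO2S.
DoU = (2C + 2 + N − H − X)/2 = (2·11 + 2 + 1 − 11 − 2)/2 = 12/2 = 6.
(Structurally: 1 ring(s) + 5 π bond(s) = 6.)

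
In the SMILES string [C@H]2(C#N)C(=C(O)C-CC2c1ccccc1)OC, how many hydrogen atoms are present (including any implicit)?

Hydrogens are implicit in SMILES; fill each atom to its normal valence:
  5 × C (aromatic): 1 H each → 5
  3 × C: no H
  2 × C: 2 H each → 4
  2 × C: 1 H each → 2
  1 × C: 3 H
  1 × C (aromatic): no H
  1 × N: no H
  1 × O: 1 H
  1 × O: no H
  Total hydrogens = 15.

15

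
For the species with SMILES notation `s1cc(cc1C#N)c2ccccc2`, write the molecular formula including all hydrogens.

Heavy atoms from the SMILES: 11 C, 1 N, 1 S.
Implicit hydrogens by atom environment:
  7 × C (aromatic): 1 H each → 7
  3 × C (aromatic): no H
  1 × C: no H
  1 × N: no H
  1 × S (aromatic): no H
  Total hydrogens = 7.
Molecular formula: C11H7NS

C11H7NS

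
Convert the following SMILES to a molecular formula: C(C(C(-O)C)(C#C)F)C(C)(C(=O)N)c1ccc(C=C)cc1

C17H20FNO2

Heavy atoms from the SMILES: 17 C, 1 F, 1 N, 2 O.
Implicit hydrogens by atom environment:
  4 × C (aromatic): 1 H each → 4
  4 × C: no H
  3 × C: 1 H each → 3
  2 × C: 3 H each → 6
  2 × C: 2 H each → 4
  2 × C (aromatic): no H
  1 × F: no H
  1 × N: 2 H
  1 × O: 1 H
  1 × O: no H
  Total hydrogens = 20.
Molecular formula: C17H20FNO2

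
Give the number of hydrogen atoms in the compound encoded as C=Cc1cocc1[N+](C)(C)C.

14

Hydrogens are implicit in SMILES; fill each atom to its normal valence:
  3 × C: 3 H each → 9
  2 × C (aromatic): 1 H each → 2
  2 × C (aromatic): no H
  1 × C: 2 H
  1 × C: 1 H
  1 × N (charge +1): no H
  1 × O (aromatic): no H
  Total hydrogens = 14.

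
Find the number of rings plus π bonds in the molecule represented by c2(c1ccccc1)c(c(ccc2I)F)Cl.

8

Molecular formula from the SMILES: C12H7ClFI.
DoU = (2C + 2 + N − H − X)/2 = (2·12 + 2 + 0 − 7 − 3)/2 = 16/2 = 8.
(Structurally: 2 ring(s) + 6 π bond(s) = 8.)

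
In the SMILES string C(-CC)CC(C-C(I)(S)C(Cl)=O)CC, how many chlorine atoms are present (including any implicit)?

1

The symbol for chlorine appears 1 time in the SMILES.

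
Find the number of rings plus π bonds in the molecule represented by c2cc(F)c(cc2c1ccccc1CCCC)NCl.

8

Molecular formula from the SMILES: C16H17ClFN.
DoU = (2C + 2 + N − H − X)/2 = (2·16 + 2 + 1 − 17 − 2)/2 = 16/2 = 8.
(Structurally: 2 ring(s) + 6 π bond(s) = 8.)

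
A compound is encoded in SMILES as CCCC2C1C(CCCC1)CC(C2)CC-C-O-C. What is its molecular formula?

C17H32O

Heavy atoms from the SMILES: 17 C, 1 O.
Implicit hydrogens by atom environment:
  11 × C: 2 H each → 22
  4 × C: 1 H each → 4
  2 × C: 3 H each → 6
  1 × O: no H
  Total hydrogens = 32.
Molecular formula: C17H32O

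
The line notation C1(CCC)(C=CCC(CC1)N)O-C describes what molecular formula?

Heavy atoms from the SMILES: 11 C, 1 N, 1 O.
Implicit hydrogens by atom environment:
  5 × C: 2 H each → 10
  3 × C: 1 H each → 3
  2 × C: 3 H each → 6
  1 × C: no H
  1 × N: 2 H
  1 × O: no H
  Total hydrogens = 21.
Molecular formula: C11H21NO

C11H21NO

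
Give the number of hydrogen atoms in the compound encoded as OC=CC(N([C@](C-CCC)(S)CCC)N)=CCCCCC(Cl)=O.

Hydrogens are implicit in SMILES; fill each atom to its normal valence:
  9 × C: 2 H each → 18
  3 × C: 1 H each → 3
  3 × C: no H
  2 × C: 3 H each → 6
  1 × Cl: no H
  1 × N: 2 H
  1 × N: no H
  1 × O: 1 H
  1 × O: no H
  1 × S: 1 H
  Total hydrogens = 31.

31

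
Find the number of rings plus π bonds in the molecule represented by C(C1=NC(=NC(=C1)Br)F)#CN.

Molecular formula from the SMILES: C6H3BrFN3.
DoU = (2C + 2 + N − H − X)/2 = (2·6 + 2 + 3 − 3 − 2)/2 = 12/2 = 6.
(Structurally: 1 ring(s) + 5 π bond(s) = 6.)

6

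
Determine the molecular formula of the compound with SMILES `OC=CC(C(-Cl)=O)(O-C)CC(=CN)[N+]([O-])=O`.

C8H11ClN2O5

Heavy atoms from the SMILES: 8 C, 1 Cl, 2 N, 5 O.
Implicit hydrogens by atom environment:
  3 × C: 1 H each → 3
  3 × C: no H
  3 × O: no H
  1 × C: 3 H
  1 × C: 2 H
  1 × Cl: no H
  1 × N: 2 H
  1 × N (charge +1): no H
  1 × O: 1 H
  1 × O (charge -1): no H
  Total hydrogens = 11.
Molecular formula: C8H11ClN2O5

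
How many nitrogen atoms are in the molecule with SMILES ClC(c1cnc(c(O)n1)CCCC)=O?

The symbol for nitrogen appears 2 times in the SMILES.

2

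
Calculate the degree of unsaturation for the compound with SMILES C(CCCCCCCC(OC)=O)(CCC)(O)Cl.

Molecular formula from the SMILES: C13H25ClO3.
DoU = (2C + 2 + N − H − X)/2 = (2·13 + 2 + 0 − 25 − 1)/2 = 2/2 = 1.
(Structurally: 0 ring(s) + 1 π bond(s) = 1.)

1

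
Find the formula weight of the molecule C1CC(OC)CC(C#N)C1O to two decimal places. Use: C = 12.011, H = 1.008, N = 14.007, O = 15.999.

Molecular formula: C8H13NO2.
M = 8×12.011 + 13×1.008 + 1×14.007 + 2×15.999 = 155.20 g/mol.

155.20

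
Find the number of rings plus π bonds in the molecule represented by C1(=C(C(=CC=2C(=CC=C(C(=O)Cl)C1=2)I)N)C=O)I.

Molecular formula from the SMILES: C12H6ClI2NO2.
DoU = (2C + 2 + N − H − X)/2 = (2·12 + 2 + 1 − 6 − 3)/2 = 18/2 = 9.
(Structurally: 2 ring(s) + 7 π bond(s) = 9.)

9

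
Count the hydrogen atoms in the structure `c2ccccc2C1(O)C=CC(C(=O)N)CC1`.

15

Hydrogens are implicit in SMILES; fill each atom to its normal valence:
  5 × C (aromatic): 1 H each → 5
  3 × C: 1 H each → 3
  2 × C: 2 H each → 4
  2 × C: no H
  1 × C (aromatic): no H
  1 × N: 2 H
  1 × O: 1 H
  1 × O: no H
  Total hydrogens = 15.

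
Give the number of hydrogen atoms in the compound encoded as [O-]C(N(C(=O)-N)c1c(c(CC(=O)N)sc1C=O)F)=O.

7

Hydrogens are implicit in SMILES; fill each atom to its normal valence:
  4 × C (aromatic): no H
  4 × O: no H
  3 × C: no H
  2 × N: 2 H each → 4
  1 × C: 2 H
  1 × C: 1 H
  1 × F: no H
  1 × N: no H
  1 × O (charge -1): no H
  1 × S (aromatic): no H
  Total hydrogens = 7.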